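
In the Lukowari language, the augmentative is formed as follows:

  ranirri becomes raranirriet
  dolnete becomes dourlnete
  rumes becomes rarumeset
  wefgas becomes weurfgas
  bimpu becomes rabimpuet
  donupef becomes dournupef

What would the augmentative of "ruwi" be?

wefgas and rumes both end in -s yet inflect differently (weurfgas, rarumeset), so the final letter is not what conditions the rule; the first letter is.
"ruwi" begins with r-. The stems beginning with r- (rumes → rarumeset, ranirri → raranirriet) add ra- … -et around the stem.
The other pattern: stems beginning with d- or w- insert -ur- after the first vowel.
So ruwi → raruwiet.

raruwiet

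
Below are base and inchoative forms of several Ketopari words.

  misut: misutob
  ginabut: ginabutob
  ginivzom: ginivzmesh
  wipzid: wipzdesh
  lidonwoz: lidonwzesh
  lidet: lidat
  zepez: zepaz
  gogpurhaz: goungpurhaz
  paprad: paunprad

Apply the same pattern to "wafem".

wafam

"wafem" has last vowel 'e'. The stems whose last vowel is 'e' (lidet → lidat, zepez → zepaz) change the last vowel to 'a'.
So wafem → wafam.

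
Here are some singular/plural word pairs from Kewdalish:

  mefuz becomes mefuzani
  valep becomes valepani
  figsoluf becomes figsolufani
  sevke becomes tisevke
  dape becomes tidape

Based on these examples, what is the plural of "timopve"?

valep and sevke both have last vowel 'e' yet inflect differently (valepani, tisevke), so the last vowel is not what conditions the rule; whether the stem ends in a vowel or a consonant is.
"timopve" ends in a vowel. The stems ending in a vowel (sevke → tisevke, dape → tidape) add the prefix ti-.
The other pattern: stems ending in a consonant add -ani.
So timopve → titimopve.

titimopve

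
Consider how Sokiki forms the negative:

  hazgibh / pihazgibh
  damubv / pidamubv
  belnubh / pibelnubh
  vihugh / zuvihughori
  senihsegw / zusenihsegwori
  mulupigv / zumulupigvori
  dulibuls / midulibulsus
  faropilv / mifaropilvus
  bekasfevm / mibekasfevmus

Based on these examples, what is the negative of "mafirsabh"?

pimafirsabh

hazgibh and vihugh both end in -h yet inflect differently (pihazgibh, zuvihughori), so the final letter is not what conditions the rule; the second-to-last letter is.
"mafirsabh" has second-to-last letter 'b'. The stems whose second-to-last letter is 'b' (hazgibh → pihazgibh, damubv → pidamubv, belnubh → pibelnubh) add the prefix pi-.
So mafirsabh → pimafirsabh.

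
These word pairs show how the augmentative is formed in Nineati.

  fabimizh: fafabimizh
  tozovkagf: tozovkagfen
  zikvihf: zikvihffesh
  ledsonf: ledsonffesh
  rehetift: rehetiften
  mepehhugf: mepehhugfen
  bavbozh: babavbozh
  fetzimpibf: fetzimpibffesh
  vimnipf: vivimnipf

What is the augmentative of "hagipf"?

hahagipf

mepehhugf and vimnipf both end in -f yet inflect differently (mepehhugfen, vivimnipf), so the final letter is not what conditions the rule; the second-to-last letter is.
"hagipf" has second-to-last letter 'p'. The one such stem in the data (vimnipf → vivimnipf) repeats the first consonant+vowel as a prefix (as do fabimizh, bavbozh), so the same rule applies.
The other patterns: stems whose second-to-last letter is 'f' or 'g' add -en; stems whose second-to-last letter is 'b', 'h' or 'n' double the final consonant and add -esh.
So hagipf → hahagipf.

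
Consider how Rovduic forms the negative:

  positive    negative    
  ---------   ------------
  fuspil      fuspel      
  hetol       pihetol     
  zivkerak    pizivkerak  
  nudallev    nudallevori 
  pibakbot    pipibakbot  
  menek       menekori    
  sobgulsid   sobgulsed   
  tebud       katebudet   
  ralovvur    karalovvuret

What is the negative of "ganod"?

piganod

sobgulsid and tebud both end in -d yet inflect differently (sobgulsed, katebudet), so the final letter is not what conditions the rule; the last vowel is.
"ganod" has last vowel 'o'. The stems whose last vowel is 'o' (hetol → pihetol, pibakbot → pipibakbot) add the prefix pi-.
The other patterns: stems whose last vowel is 'i' change the last vowel to 'e'; stems whose last vowel is 'u' add ka- … -et around the stem; stems whose last vowel is 'e' add -ori.
So ganod → piganod.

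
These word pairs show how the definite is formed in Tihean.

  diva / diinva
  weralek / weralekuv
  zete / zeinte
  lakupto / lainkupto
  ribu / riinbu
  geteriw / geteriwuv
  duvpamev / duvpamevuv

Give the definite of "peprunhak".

peprunhakuv

duvpamev and zete both have last vowel 'e' yet inflect differently (duvpamevuv, zeinte), so the last vowel is not what conditions the rule; whether the stem ends in a vowel or a consonant is.
"peprunhak" ends in a consonant. The stems ending in a consonant (duvpamev → duvpamevuv, weralek → weralekuv, geteriw → geteriwuv) add -uv.
So peprunhak → peprunhakuv.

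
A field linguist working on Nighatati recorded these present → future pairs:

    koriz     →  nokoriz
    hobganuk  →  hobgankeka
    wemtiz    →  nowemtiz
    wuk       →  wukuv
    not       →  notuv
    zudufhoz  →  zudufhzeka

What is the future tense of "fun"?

wuk and hobganuk both end in -k yet inflect differently (wukuv, hobgankeka), so the final letter is not what conditions the rule; the number of vowels is.
"fun" has 1 vowel. The stems with 1 vowel (not → notuv, wuk → wukuv) add -uv.
The other patterns: stems with 2 vowels add the prefix no-; stems with 3 vowels delete the last vowel and add -eka.
So fun → funuv.

funuv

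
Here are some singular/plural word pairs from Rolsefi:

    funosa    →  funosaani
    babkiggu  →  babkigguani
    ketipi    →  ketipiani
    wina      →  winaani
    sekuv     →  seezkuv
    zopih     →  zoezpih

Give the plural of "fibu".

babkiggu and sekuv both have last vowel 'u' yet inflect differently (babkigguani, seezkuv), so the last vowel is not what conditions the rule; whether the stem ends in a vowel or a consonant is.
"fibu" ends in a vowel. The stems ending in a vowel (funosa → funosaani, babkiggu → babkigguani, ketipi → ketipiani) add -ani.
The other pattern: stems ending in a consonant insert -ez- after the first vowel.
So fibu → fibuani.

fibuani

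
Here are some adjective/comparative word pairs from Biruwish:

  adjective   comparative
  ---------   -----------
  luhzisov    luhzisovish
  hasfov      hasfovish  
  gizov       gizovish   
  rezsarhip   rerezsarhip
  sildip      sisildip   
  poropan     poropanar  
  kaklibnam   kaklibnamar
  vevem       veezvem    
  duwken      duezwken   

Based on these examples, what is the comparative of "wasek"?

waezsek

"wasek" has last vowel 'e'. The stems whose last vowel is 'e' (vevem → veezvem, duwken → duezwken) insert -ez- after the first vowel.
The other patterns: stems whose last vowel is 'o' add -ish; stems whose last vowel is 'i' repeat the first consonant+vowel as a prefix; stems whose last vowel is 'a' add -ar.
So wasek → waezsek.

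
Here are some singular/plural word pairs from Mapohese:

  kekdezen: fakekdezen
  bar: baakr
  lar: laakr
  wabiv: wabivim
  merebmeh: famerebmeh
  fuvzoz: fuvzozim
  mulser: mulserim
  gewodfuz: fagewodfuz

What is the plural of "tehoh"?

tehohim

lar and mulser both end in -r yet inflect differently (laakr, mulserim), so the final letter is not what conditions the rule; the number of vowels is.
"tehoh" has 2 vowels. The stems with 2 vowels (mulser → mulserim, wabiv → wabivim, fuvzoz → fuvzozim) add -im.
So tehoh → tehohim.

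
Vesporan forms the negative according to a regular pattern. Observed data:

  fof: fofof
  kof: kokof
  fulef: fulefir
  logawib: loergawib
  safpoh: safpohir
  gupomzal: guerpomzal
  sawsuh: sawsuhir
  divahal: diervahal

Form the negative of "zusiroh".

zuersiroh

kof and fulef both end in -f yet inflect differently (kokof, fulefir), so the final letter is not what conditions the rule; the number of vowels is.
"zusiroh" has 3 vowels. The stems with 3 vowels (gupomzal → guerpomzal, divahal → diervahal, logawib → loergawib) insert -er- after the first vowel.
So zusiroh → zuersiroh.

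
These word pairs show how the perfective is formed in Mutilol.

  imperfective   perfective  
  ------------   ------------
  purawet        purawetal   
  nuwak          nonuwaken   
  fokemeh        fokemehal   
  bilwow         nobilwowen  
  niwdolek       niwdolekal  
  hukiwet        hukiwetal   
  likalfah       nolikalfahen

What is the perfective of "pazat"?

fokemeh and likalfah both end in -h yet inflect differently (fokemehal, nolikalfahen), so the final letter is not what conditions the rule; the last vowel is.
"pazat" has last vowel 'a'. The stems whose last vowel is 'a' (likalfah → nolikalfahen, nuwak → nonuwaken) add no- … -en around the stem.
The other pattern: stems whose last vowel is 'e' add -al.
So pazat → nopazaten.

nopazaten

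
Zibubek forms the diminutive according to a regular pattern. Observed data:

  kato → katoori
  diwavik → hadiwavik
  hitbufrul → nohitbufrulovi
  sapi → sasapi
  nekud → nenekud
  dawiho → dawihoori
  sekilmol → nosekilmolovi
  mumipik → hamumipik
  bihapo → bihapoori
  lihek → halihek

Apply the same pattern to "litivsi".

lilitivsi

kato and sekilmol both have last vowel 'o' yet inflect differently (katoori, nosekilmolovi), so the last vowel is not what conditions the rule; the final letter is.
"litivsi" ends in -i. The one such stem in the data (sapi → sasapi) repeats the first consonant+vowel as a prefix (as does nekud), so the same rule applies.
The other patterns: stems ending in -o add -ori; stems ending in -k add the prefix ha-; stems ending in -l add no- … -ovi around the stem.
So litivsi → lilitivsi.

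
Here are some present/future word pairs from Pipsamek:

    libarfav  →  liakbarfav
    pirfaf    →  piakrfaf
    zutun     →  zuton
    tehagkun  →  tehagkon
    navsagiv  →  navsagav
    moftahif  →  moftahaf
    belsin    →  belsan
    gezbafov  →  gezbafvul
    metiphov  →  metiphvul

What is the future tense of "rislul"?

libarfav and navsagiv both end in -v yet inflect differently (liakbarfav, navsagav), so the final letter is not what conditions the rule; the last vowel is.
"rislul" has last vowel 'u'. The stems whose last vowel is 'u' (zutun → zuton, tehagkun → tehagkon) change the last vowel to 'o'.
So rislul → rislol.

rislol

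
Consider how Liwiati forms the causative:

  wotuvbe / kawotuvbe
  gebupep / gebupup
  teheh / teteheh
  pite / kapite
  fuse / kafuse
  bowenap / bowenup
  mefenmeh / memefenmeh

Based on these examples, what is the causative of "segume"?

"segume" ends in -e. The stems ending in -e (pite → kapite, wotuvbe → kawotuvbe, fuse → kafuse) add the prefix ka-.
The other patterns: stems ending in -h repeat the first consonant+vowel as a prefix; stems ending in -p change the last vowel to 'u'.
So segume → kasegume.

kasegume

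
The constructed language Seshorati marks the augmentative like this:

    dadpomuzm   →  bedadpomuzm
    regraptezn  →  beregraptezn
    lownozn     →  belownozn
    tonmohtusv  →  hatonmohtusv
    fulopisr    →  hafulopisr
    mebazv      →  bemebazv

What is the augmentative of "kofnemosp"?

"kofnemosp" has second-to-last letter 's'. The stems whose second-to-last letter is 's' (tonmohtusv → hatonmohtusv, fulopisr → hafulopisr) add the prefix ha-.
The other pattern: stems whose second-to-last letter is 'z' add the prefix be-.
So kofnemosp → hakofnemosp.

hakofnemosp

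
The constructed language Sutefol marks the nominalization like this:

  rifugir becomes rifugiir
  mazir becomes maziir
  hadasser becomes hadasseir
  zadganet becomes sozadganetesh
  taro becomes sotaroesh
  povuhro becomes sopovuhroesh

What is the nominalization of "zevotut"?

sozevotutesh

"zevotut" ends in -t. The one such stem in the data (zadganet → sozadganetesh) adds so- … -esh around the stem, so the same rule applies.
So zevotut → sozevotutesh.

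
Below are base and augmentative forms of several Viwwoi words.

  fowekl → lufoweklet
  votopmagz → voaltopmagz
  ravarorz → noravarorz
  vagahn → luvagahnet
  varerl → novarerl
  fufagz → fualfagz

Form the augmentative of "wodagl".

ravarorz and fufagz both end in -z yet inflect differently (noravarorz, fualfagz), so the final letter is not what conditions the rule; the second-to-last letter is.
"wodagl" has second-to-last letter 'g'. The stems whose second-to-last letter is 'g' (fufagz → fualfagz, votopmagz → voaltopmagz) insert -al- after the first vowel.
The other patterns: stems whose second-to-last letter is 'r' add the prefix no-; stems whose second-to-last letter is 'h' or 'k' add lu- … -et around the stem.
So wodagl → woaldagl.

woaldagl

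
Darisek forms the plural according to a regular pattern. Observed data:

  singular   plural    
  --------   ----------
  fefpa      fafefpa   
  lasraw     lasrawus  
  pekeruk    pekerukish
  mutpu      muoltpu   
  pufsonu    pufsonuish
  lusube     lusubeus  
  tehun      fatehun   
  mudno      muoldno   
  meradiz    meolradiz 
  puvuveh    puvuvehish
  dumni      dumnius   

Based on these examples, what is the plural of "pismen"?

pismenish

"pismen" begins with p-. The stems beginning with p- (pekeruk → pekerukish, pufsonu → pufsonuish, puvuveh → puvuvehish) add -ish.
The other patterns: stems beginning with m- insert -ol- after the first vowel; stems beginning with f- or t- add the prefix fa-; stems beginning with d- or l- add -us.
So pismen → pismenish.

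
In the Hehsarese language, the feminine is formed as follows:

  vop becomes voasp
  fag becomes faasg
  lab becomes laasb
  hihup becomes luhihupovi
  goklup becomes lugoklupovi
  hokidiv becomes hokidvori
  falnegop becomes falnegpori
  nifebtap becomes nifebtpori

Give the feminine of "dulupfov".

vop and hihup both end in -p yet inflect differently (voasp, luhihupovi), so the final letter is not what conditions the rule; the number of vowels is.
"dulupfov" has 3 vowels. The stems with 3 vowels (hokidiv → hokidvori, falnegop → falnegpori, nifebtap → nifebtpori) delete the last vowel and add -ori.
So dulupfov → dulupfvori.

dulupfvori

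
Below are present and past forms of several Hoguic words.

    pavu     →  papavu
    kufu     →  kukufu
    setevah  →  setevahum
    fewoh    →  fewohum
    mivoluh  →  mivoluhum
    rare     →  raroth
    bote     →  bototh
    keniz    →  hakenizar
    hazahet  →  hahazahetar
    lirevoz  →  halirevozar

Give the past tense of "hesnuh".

hesnuhum

"hesnuh" ends in -h. The stems ending in -h (setevah → setevahum, fewoh → fewohum, mivoluh → mivoluhum) add -um.
So hesnuh → hesnuhum.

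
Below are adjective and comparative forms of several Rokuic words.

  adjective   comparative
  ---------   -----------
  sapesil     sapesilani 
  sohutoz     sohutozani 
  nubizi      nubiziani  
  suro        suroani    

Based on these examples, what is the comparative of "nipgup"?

Every pair shown (sapesil → sapesilani, sohutoz → sohutozani, nubizi → nubiziani, …) follows the same rule: add -ani.
So nipgup → nipgupani.

nipgupani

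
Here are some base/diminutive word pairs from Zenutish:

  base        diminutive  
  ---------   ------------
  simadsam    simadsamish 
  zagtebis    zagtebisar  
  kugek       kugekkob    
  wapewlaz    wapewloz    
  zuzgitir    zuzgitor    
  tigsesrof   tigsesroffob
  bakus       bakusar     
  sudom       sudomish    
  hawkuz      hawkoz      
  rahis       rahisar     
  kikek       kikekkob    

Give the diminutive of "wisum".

hawkuz and bakus both have last vowel 'u' yet inflect differently (hawkoz, bakusar), so the last vowel is not what conditions the rule; the final letter is.
"wisum" ends in -m. The stems ending in -m (simadsam → simadsamish, sudom → sudomish) add -ish.
So wisum → wisumish.

wisumish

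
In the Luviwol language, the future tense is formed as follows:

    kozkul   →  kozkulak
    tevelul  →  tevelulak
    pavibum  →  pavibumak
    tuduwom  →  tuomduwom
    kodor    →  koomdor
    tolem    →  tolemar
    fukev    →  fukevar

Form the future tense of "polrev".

polrevar

pavibum and tuduwom both end in -m yet inflect differently (pavibumak, tuomduwom), so the final letter is not what conditions the rule; the last vowel is.
"polrev" has last vowel 'e'. The stems whose last vowel is 'e' (tolem → tolemar, fukev → fukevar) add -ar.
So polrev → polrevar.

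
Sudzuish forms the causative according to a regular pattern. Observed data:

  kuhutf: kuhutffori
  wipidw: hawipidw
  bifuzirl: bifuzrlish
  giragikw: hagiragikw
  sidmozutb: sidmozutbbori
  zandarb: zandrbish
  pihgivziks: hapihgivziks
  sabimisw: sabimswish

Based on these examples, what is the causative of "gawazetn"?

gawazetnnori

sidmozutb and zandarb both end in -b yet inflect differently (sidmozutbbori, zandrbish), so the final letter is not what conditions the rule; the second-to-last letter is.
"gawazetn" has second-to-last letter 't'. The stems whose second-to-last letter is 't' (sidmozutb → sidmozutbbori, kuhutf → kuhutffori) double the final consonant and add -ori.
The other patterns: stems whose second-to-last letter is 'r' or 's' delete the last vowel and add -ish; stems whose second-to-last letter is 'd' or 'k' add the prefix ha-.
So gawazetn → gawazetnnori.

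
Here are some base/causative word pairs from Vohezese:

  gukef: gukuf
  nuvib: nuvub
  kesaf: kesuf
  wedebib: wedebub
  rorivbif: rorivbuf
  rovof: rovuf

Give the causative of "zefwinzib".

zefwinzub

Every pair shown (gukef → gukuf, nuvib → nuvub, kesaf → kesuf, …) follows the same rule: change the last vowel to 'u'.
So zefwinzib → zefwinzub.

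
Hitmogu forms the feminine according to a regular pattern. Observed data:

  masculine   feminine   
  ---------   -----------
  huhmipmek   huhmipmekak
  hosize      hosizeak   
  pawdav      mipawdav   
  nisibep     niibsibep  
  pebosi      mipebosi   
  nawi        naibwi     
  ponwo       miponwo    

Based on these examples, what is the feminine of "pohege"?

nawi and pebosi both end in -i yet inflect differently (naibwi, mipebosi), so the final letter is not what conditions the rule; the first letter is.
"pohege" begins with p-. The stems beginning with p- (pebosi → mipebosi, pawdav → mipawdav, ponwo → miponwo) add the prefix mi-.
The other patterns: stems beginning with n- insert -ib- after the first vowel; stems beginning with h- add -ak.
So pohege → mipohege.

mipohege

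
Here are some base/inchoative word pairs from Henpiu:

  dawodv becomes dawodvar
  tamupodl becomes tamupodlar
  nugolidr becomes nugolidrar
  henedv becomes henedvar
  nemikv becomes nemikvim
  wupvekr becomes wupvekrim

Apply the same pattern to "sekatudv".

sekatudvar

"sekatudv" has second-to-last letter 'd'. The stems whose second-to-last letter is 'd' (dawodv → dawodvar, tamupodl → tamupodlar, nugolidr → nugolidrar) add -ar.
The other pattern: stems whose second-to-last letter is 'k' add -im.
So sekatudv → sekatudvar.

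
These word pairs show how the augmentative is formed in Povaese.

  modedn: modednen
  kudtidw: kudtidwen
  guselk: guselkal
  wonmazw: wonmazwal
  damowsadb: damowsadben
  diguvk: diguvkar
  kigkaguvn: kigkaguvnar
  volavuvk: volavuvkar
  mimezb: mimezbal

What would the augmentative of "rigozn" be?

rigoznal

kigkaguvn and modedn both end in -n yet inflect differently (kigkaguvnar, modednen), so the final letter is not what conditions the rule; the second-to-last letter is.
"rigozn" has second-to-last letter 'z'. The stems whose second-to-last letter is 'z' (wonmazw → wonmazwal, mimezb → mimezbal) add -al.
So rigozn → rigoznal.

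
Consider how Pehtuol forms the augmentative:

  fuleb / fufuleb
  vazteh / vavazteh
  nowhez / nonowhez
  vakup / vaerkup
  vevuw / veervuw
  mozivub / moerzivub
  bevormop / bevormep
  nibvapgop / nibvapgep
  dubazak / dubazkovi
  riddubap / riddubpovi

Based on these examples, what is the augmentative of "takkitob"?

"takkitob" has last vowel 'o'. The stems whose last vowel is 'o' (bevormop → bevormep, nibvapgop → nibvapgep) change the last vowel to 'e'.
The other patterns: stems whose last vowel is 'e' repeat the first consonant+vowel as a prefix; stems whose last vowel is 'u' insert -er- after the first vowel; stems whose last vowel is 'a' delete the last vowel and add -ovi.
So takkitob → takkiteb.

takkiteb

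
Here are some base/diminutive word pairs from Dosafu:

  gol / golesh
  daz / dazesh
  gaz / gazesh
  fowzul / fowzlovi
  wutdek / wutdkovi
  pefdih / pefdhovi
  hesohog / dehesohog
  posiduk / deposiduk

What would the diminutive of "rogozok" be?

"rogozok" has 3 vowels. The stems with 3 vowels (hesohog → dehesohog, posiduk → deposiduk) add the prefix de-.
So rogozok → derogozok.

derogozok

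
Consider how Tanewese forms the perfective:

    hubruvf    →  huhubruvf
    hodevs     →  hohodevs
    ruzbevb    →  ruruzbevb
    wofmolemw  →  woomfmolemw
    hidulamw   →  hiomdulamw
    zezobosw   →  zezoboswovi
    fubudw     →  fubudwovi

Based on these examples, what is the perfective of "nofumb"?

wofmolemw and zezobosw both end in -w yet inflect differently (woomfmolemw, zezoboswovi), so the final letter is not what conditions the rule; the second-to-last letter is.
"nofumb" has second-to-last letter 'm'. The stems whose second-to-last letter is 'm' (wofmolemw → woomfmolemw, hidulamw → hiomdulamw) insert -om- after the first vowel.
The other patterns: stems whose second-to-last letter is 'v' repeat the first consonant+vowel as a prefix; stems whose second-to-last letter is 'd' or 's' add -ovi.
So nofumb → noomfumb.

noomfumb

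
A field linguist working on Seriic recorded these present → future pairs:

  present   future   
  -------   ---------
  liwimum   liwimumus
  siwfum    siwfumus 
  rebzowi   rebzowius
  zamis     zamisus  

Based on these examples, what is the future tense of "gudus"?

gudusus

Every pair shown (liwimum → liwimumus, siwfum → siwfumus, rebzowi → rebzowius, …) follows the same rule: add -us.
So gudus → gudusus.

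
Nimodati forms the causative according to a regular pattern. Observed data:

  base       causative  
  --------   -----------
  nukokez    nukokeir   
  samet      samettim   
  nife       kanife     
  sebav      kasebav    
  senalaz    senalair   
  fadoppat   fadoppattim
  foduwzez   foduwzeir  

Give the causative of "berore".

kaberore

nukokez and samet both have last vowel 'e' yet inflect differently (nukokeir, samettim), so the last vowel is not what conditions the rule; the final letter is.
"berore" ends in -e. The one such stem in the data (nife → kanife) adds the prefix ka-, so the same rule applies.
The other patterns: stems ending in -z drop the final letter and add -ir; stems ending in -t double the final consonant and add -im.
So berore → kaberore.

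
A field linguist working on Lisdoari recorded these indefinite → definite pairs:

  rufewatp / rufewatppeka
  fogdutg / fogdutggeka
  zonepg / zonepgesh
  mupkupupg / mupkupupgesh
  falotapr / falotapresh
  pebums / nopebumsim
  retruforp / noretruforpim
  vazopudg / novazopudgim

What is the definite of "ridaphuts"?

fogdutg and zonepg both end in -g yet inflect differently (fogdutggeka, zonepgesh), so the final letter is not what conditions the rule; the second-to-last letter is.
"ridaphuts" has second-to-last letter 't'. The stems whose second-to-last letter is 't' (rufewatp → rufewatppeka, fogdutg → fogdutggeka) double the final consonant and add -eka.
The other patterns: stems whose second-to-last letter is 'p' add -esh; stems whose second-to-last letter is 'd', 'm' or 'r' add no- … -im around the stem.
So ridaphuts → ridaphutsseka.

ridaphutsseka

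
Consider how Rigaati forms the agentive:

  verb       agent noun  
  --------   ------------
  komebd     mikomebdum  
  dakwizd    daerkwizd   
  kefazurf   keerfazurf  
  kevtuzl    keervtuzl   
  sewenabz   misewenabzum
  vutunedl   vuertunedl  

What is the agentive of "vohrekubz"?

"vohrekubz" has second-to-last letter 'b'. The stems whose second-to-last letter is 'b' (komebd → mikomebdum, sewenabz → misewenabzum) add mi- … -um around the stem.
The other pattern: stems whose second-to-last letter is 'd', 'r' or 'z' insert -er- after the first vowel.
So vohrekubz → mivohrekubzum.

mivohrekubzum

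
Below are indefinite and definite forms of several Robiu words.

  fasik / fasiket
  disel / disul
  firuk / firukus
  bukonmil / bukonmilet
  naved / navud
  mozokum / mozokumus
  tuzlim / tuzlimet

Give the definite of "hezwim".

hezwimet

tuzlim and mozokum both end in -m yet inflect differently (tuzlimet, mozokumus), so the final letter is not what conditions the rule; the last vowel is.
"hezwim" has last vowel 'i'. The stems whose last vowel is 'i' (tuzlim → tuzlimet, fasik → fasiket, bukonmil → bukonmilet) add -et.
So hezwim → hezwimet.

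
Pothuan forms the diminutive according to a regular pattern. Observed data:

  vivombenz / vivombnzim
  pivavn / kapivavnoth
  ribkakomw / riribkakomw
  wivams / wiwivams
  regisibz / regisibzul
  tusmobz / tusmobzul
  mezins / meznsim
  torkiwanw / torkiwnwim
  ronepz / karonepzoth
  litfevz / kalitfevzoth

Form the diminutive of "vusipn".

"vusipn" has second-to-last letter 'p'. The one such stem in the data (ronepz → karonepzoth) adds ka- … -oth around the stem, so the same rule applies.
So vusipn → kavusipnoth.

kavusipnoth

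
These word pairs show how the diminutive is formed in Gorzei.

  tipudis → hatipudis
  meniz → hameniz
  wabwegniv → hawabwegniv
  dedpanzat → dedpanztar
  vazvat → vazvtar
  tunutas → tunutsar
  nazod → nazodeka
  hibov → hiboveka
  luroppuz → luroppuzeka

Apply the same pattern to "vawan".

tipudis and tunutas both end in -s yet inflect differently (hatipudis, tunutsar), so the final letter is not what conditions the rule; the last vowel is.
"vawan" has last vowel 'a'. The stems whose last vowel is 'a' (dedpanzat → dedpanztar, vazvat → vazvtar, tunutas → tunutsar) delete the last vowel and add -ar.
The other patterns: stems whose last vowel is 'i' add the prefix ha-; stems whose last vowel is 'o' or 'u' add -eka.
So vawan → vawnar.

vawnar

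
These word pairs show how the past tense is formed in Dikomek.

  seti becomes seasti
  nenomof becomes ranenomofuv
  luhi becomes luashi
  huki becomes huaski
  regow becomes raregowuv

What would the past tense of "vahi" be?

huki and regow both have 2 vowels yet inflect differently (huaski, raregowuv), so the number of vowels is not what conditions the rule; the final letter is.
"vahi" ends in -i. The stems ending in -i (huki → huaski, luhi → luashi, seti → seasti) insert -as- after the first vowel.
The other pattern: stems ending in -f or -w add ra- … -uv around the stem.
So vahi → vaashi.

vaashi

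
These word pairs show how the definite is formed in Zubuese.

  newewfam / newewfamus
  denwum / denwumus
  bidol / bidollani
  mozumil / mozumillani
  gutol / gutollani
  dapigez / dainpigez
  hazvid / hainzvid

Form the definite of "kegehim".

kegehimus

mozumil and hazvid both have last vowel 'i' yet inflect differently (mozumillani, hainzvid), so the last vowel is not what conditions the rule; the final letter is.
"kegehim" ends in -m. The stems ending in -m (newewfam → newewfamus, denwum → denwumus) add -us.
So kegehim → kegehimus.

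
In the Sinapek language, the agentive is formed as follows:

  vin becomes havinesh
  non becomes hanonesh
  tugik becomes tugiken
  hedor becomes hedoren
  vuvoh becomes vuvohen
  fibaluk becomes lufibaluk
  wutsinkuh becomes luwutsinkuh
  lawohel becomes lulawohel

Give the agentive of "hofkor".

hofkoren

"hofkor" has 2 vowels. The stems with 2 vowels (tugik → tugiken, hedor → hedoren, vuvoh → vuvohen) add -en.
So hofkor → hofkoren.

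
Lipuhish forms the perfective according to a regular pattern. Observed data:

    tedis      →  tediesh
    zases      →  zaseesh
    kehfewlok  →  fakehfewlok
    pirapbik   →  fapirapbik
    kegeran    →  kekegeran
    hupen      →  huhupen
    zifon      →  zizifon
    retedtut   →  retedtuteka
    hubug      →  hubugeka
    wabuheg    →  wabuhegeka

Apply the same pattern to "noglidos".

noglidoesh

tedis and pirapbik both have last vowel 'i' yet inflect differently (tediesh, fapirapbik), so the last vowel is not what conditions the rule; the final letter is.
"noglidos" ends in -s. The stems ending in -s (tedis → tediesh, zases → zaseesh) drop the final letter and add -esh.
So noglidos → noglidoesh.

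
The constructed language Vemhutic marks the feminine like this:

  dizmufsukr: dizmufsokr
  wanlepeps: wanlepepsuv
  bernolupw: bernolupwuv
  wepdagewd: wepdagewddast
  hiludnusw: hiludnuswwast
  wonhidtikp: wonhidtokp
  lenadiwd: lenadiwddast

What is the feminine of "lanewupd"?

lanewupduv

"lanewupd" has second-to-last letter 'p'. The stems whose second-to-last letter is 'p' (wanlepeps → wanlepepsuv, bernolupw → bernolupwuv) add -uv.
The other patterns: stems whose second-to-last letter is 'k' change the last vowel to 'o'; stems whose second-to-last letter is 's' or 'w' double the final consonant and add -ast.
So lanewupd → lanewupduv.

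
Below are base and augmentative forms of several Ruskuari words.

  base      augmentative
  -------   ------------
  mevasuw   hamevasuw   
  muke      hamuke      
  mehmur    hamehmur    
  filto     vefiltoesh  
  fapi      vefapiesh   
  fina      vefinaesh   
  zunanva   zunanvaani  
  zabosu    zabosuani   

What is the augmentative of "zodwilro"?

fina and zunanva both end in -a yet inflect differently (vefinaesh, zunanvaani), so the final letter is not what conditions the rule; the first letter is.
"zodwilro" begins with z-. The stems beginning with z- (zunanva → zunanvaani, zabosu → zabosuani) add -ani.
So zodwilro → zodwilroani.

zodwilroani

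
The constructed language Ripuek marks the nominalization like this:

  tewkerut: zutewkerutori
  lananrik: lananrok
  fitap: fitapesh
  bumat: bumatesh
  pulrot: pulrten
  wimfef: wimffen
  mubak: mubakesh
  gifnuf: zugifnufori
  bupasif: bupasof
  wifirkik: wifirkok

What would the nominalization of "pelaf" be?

pelafesh

bupasif and gifnuf both end in -f yet inflect differently (bupasof, zugifnufori), so the final letter is not what conditions the rule; the last vowel is.
"pelaf" has last vowel 'a'. The stems whose last vowel is 'a' (mubak → mubakesh, bumat → bumatesh, fitap → fitapesh) add -esh.
The other patterns: stems whose last vowel is 'i' change the last vowel to 'o'; stems whose last vowel is 'u' add zu- … -ori around the stem; stems whose last vowel is 'e' or 'o' delete the last vowel and add -en.
So pelaf → pelafesh.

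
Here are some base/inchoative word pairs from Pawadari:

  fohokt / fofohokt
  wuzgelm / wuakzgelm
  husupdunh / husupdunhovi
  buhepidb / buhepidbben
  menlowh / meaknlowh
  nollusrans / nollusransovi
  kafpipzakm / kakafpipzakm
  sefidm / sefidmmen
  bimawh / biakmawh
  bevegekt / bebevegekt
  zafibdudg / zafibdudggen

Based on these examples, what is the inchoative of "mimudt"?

mimudtten

kafpipzakm and sefidm both end in -m yet inflect differently (kakafpipzakm, sefidmmen), so the final letter is not what conditions the rule; the second-to-last letter is.
"mimudt" has second-to-last letter 'd'. The stems whose second-to-last letter is 'd' (zafibdudg → zafibdudggen, buhepidb → buhepidbben, sefidm → sefidmmen) double the final consonant and add -en.
So mimudt → mimudtten.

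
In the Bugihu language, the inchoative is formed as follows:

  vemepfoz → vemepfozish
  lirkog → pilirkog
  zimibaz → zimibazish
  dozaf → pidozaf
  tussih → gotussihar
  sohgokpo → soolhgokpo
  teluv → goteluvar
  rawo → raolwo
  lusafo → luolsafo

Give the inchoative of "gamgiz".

vemepfoz and lirkog both have last vowel 'o' yet inflect differently (vemepfozish, pilirkog), so the last vowel is not what conditions the rule; the final letter is.
"gamgiz" ends in -z. The stems ending in -z (zimibaz → zimibazish, vemepfoz → vemepfozish) add -ish.
So gamgiz → gamgizish.

gamgizish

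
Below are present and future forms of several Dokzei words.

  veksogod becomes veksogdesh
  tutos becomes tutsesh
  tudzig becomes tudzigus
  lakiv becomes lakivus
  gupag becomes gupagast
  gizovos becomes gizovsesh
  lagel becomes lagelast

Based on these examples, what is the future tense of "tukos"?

tuksesh

tudzig and gupag both end in -g yet inflect differently (tudzigus, gupagast), so the final letter is not what conditions the rule; the last vowel is.
"tukos" has last vowel 'o'. The stems whose last vowel is 'o' (tutos → tutsesh, veksogod → veksogdesh, gizovos → gizovsesh) delete the last vowel and add -esh.
So tukos → tuksesh.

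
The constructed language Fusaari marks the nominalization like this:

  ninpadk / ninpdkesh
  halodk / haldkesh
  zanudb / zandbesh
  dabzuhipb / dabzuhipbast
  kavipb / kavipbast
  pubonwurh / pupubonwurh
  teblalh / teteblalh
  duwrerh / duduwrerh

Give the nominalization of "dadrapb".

zanudb and dabzuhipb both end in -b yet inflect differently (zandbesh, dabzuhipbast), so the final letter is not what conditions the rule; the second-to-last letter is.
"dadrapb" has second-to-last letter 'p'. The stems whose second-to-last letter is 'p' (dabzuhipb → dabzuhipbast, kavipb → kavipbast) add -ast.
So dadrapb → dadrapbast.

dadrapbast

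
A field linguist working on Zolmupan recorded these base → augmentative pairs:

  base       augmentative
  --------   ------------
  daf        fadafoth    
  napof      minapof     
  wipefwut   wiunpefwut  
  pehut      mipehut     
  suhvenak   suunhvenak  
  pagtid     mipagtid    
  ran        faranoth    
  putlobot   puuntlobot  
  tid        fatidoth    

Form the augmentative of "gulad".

migulad

"gulad" has 2 vowels. The stems with 2 vowels (napof → minapof, pehut → mipehut, pagtid → mipagtid) add the prefix mi-.
The other patterns: stems with 1 vowel add fa- … -oth around the stem; stems with 3 vowels insert -un- after the first vowel.
So gulad → migulad.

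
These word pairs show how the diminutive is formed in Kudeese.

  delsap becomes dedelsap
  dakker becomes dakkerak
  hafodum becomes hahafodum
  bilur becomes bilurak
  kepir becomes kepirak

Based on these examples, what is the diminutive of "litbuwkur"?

litbuwkurak

bilur and hafodum both have last vowel 'u' yet inflect differently (bilurak, hahafodum), so the last vowel is not what conditions the rule; the final letter is.
"litbuwkur" ends in -r. The stems ending in -r (kepir → kepirak, dakker → dakkerak, bilur → bilurak) add -ak.
The other pattern: stems ending in -m or -p repeat the first consonant+vowel as a prefix.
So litbuwkur → litbuwkurak.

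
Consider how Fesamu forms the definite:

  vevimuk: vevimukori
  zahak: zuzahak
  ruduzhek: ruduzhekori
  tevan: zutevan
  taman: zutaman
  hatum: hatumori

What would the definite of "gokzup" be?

gokzupori

zahak and vevimuk both end in -k yet inflect differently (zuzahak, vevimukori), so the final letter is not what conditions the rule; the last vowel is.
"gokzup" has last vowel 'u'. The stems whose last vowel is 'u' (hatum → hatumori, vevimuk → vevimukori) add -ori.
The other pattern: stems whose last vowel is 'a' add the prefix zu-.
So gokzup → gokzupori.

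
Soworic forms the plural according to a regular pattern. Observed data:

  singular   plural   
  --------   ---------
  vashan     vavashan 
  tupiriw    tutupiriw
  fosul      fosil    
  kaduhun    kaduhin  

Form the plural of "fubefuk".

fubefik

kaduhun and vashan both end in -n yet inflect differently (kaduhin, vavashan), so the final letter is not what conditions the rule; the last vowel is.
"fubefuk" has last vowel 'u'. The stems whose last vowel is 'u' (fosul → fosil, kaduhun → kaduhin) change the last vowel to 'i'.
So fubefuk → fubefik.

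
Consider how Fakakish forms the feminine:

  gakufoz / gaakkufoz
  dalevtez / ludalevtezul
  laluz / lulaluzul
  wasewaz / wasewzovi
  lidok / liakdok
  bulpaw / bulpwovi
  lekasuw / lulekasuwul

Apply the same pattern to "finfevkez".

lufinfevkezul

gakufoz and wasewaz both end in -z yet inflect differently (gaakkufoz, wasewzovi), so the final letter is not what conditions the rule; the last vowel is.
"finfevkez" has last vowel 'e'. The one such stem in the data (dalevtez → ludalevtezul) adds lu- … -ul around the stem, so the same rule applies.
The other patterns: stems whose last vowel is 'o' insert -ak- after the first vowel; stems whose last vowel is 'a' delete the last vowel and add -ovi.
So finfevkez → lufinfevkezul.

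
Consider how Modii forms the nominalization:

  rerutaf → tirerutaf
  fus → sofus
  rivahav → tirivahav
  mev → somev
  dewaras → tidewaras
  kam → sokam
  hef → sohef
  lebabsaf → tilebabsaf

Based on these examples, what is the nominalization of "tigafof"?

mev and rivahav both end in -v yet inflect differently (somev, tirivahav), so the final letter is not what conditions the rule; the number of vowels is.
"tigafof" has 3 vowels. The stems with 3 vowels (rivahav → tirivahav, rerutaf → tirerutaf, dewaras → tidewaras) add the prefix ti-.
So tigafof → titigafof.

titigafof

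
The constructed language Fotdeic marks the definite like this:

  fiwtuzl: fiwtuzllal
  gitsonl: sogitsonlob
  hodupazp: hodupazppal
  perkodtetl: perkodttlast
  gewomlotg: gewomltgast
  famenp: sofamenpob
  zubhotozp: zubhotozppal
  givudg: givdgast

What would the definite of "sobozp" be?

sobozppal

zubhotozp and famenp both end in -p yet inflect differently (zubhotozppal, sofamenpob), so the final letter is not what conditions the rule; the second-to-last letter is.
"sobozp" has second-to-last letter 'z'. The stems whose second-to-last letter is 'z' (zubhotozp → zubhotozppal, hodupazp → hodupazppal, fiwtuzl → fiwtuzllal) double the final consonant and add -al.
So sobozp → sobozppal.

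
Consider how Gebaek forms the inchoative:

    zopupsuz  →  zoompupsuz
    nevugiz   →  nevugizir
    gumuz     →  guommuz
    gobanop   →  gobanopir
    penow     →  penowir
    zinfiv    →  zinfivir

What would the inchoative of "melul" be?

meomlul

gumuz and nevugiz both end in -z yet inflect differently (guommuz, nevugizir), so the final letter is not what conditions the rule; the last vowel is.
"melul" has last vowel 'u'. The stems whose last vowel is 'u' (gumuz → guommuz, zopupsuz → zoompupsuz) insert -om- after the first vowel.
So melul → meomlul.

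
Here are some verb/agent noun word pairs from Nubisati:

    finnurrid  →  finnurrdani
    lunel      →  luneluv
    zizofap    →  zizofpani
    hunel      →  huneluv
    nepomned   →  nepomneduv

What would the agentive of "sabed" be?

nepomned and finnurrid both end in -d yet inflect differently (nepomneduv, finnurrdani), so the final letter is not what conditions the rule; the last vowel is.
"sabed" has last vowel 'e'. The stems whose last vowel is 'e' (hunel → huneluv, lunel → luneluv, nepomned → nepomneduv) add -uv.
The other pattern: stems whose last vowel is 'a' or 'i' delete the last vowel and add -ani.
So sabed → sabeduv.

sabeduv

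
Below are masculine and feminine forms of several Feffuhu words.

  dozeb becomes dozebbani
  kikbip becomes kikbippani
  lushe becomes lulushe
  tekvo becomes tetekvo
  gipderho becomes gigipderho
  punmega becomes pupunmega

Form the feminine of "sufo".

susufo

dozeb and lushe both have last vowel 'e' yet inflect differently (dozebbani, lulushe), so the last vowel is not what conditions the rule; whether the stem ends in a vowel or a consonant is.
"sufo" ends in a vowel. The stems ending in a vowel (punmega → pupunmega, lushe → lulushe, gipderho → gigipderho) repeat the first consonant+vowel as a prefix.
The other pattern: stems ending in a consonant double the final consonant and add -ani.
So sufo → susufo.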